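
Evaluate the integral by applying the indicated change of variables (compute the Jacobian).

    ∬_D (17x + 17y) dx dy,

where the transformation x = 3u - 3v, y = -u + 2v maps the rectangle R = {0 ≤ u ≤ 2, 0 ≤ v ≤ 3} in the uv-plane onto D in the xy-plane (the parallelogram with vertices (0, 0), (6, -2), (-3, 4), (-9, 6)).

Compute the Jacobian determinant of (x, y) with respect to (u, v):

    ∂(x,y)/∂(u,v) = | 3  -3 | = (3)(2) - (-3)(-1) = 3.
                   | -1  2 |

Its absolute value is |J| = 3 (the area scaling factor).

Substituting x = 3u - 3v, y = -u + 2v into the integrand,

    17x + 17y → 34u - 17v,

so the integral becomes

    ∬_R (34u - 17v) · |J| du dv = ∫_0^2 ∫_0^3 (102u - 51v) dv du.

Inner (v): 306u - 459/2.
Outer (u): 153.

Therefore ∬_D (17x + 17y) dx dy = 153.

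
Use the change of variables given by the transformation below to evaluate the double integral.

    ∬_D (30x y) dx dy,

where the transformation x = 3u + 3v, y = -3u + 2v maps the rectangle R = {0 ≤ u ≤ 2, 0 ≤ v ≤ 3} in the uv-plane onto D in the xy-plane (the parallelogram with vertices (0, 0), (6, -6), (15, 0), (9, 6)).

Compute the Jacobian determinant of (x, y) with respect to (u, v):

    ∂(x,y)/∂(u,v) = | 3  3 | = (3)(2) - (3)(-3) = 15.
                   | -3  2 |

Its absolute value is |J| = 15 (the area scaling factor).

Substituting x = 3u + 3v, y = -3u + 2v into the integrand,

    30x y → -270u^2 - 90u v + 180v^2,

so the integral becomes

    ∬_R (-270u^2 - 90u v + 180v^2) · |J| du dv = ∫_0^2 ∫_0^3 (-4050u^2 - 1350u v + 2700v^2) dv du.

Inner (v): -12150u^2 - 6075u + 24300.
Outer (u): 4050.

Therefore ∬_D (30x y) dx dy = 4050.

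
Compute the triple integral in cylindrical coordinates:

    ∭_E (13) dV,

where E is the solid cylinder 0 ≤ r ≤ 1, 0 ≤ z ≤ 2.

In cylindrical coordinates, x = r cos(θ), y = r sin(θ), z = z, and dV = r dr dθ dz.

The integrand becomes 13, so

    ∭_E (13) dV = ∫_{0}^{2π} ∫_{0}^{1} ∫_{0}^{2} (13) · r dz dr dθ.

Inner (z): 26r.
Middle (r from 0 to 1): 13.
Outer (θ): 26π.

Therefore the triple integral equals 26π.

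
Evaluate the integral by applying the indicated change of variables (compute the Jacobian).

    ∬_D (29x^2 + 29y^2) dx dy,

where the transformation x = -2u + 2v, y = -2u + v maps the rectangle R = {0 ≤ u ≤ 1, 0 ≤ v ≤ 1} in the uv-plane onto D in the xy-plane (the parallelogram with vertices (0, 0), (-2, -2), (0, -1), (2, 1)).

Compute the Jacobian determinant of (x, y) with respect to (u, v):

    ∂(x,y)/∂(u,v) = | -2  2 | = (-2)(1) - (2)(-2) = 2.
                   | -2  1 |

Its absolute value is |J| = 2 (the area scaling factor).

Substituting x = -2u + 2v, y = -2u + v into the integrand,

    29x^2 + 29y^2 → 232u^2 - 348u v + 145v^2,

so the integral becomes

    ∬_R (232u^2 - 348u v + 145v^2) · |J| du dv = ∫_0^1 ∫_0^1 (464u^2 - 696u v + 290v^2) dv du.

Inner (v): 464u^2 - 348u + 290/3.
Outer (u): 232/3.

Therefore ∬_D (29x^2 + 29y^2) dx dy = 232/3.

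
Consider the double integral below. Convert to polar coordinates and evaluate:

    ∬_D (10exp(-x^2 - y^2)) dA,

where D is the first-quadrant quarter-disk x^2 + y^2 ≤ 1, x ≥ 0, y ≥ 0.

The region D is 0 ≤ r ≤ 1, 0 ≤ θ ≤ π/2 in polar coordinates, where x = r cos(θ), y = r sin(θ), and dA = r dr dθ.

Under the substitution, the integrand becomes 10exp(-r^2), so

    ∬_D (10exp(-x^2 - y^2)) dA = ∫_{0}^{π/2} ∫_{0}^{1} (10exp(-r^2)) · r dr dθ.

Inner integral (in r): ∫_{0}^{1} (10exp(-r^2)) · r dr = 5 - 5exp(-1).

Outer integral (in θ): ∫_{0}^{π/2} (5 - 5exp(-1)) dθ = -5π (1 - e)exp(-1)/2.

Therefore ∬_D (10exp(-x^2 - y^2)) dA = -5π (1 - e)exp(-1)/2.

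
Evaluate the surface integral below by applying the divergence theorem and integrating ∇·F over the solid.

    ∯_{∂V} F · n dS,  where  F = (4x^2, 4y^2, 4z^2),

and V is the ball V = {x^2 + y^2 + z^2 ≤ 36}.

By the divergence theorem,

    ∯_{∂V} F · n dS = ∭_V (∇ · F) dV.

Compute the divergence:
    ∇ · F = ∂F_x/∂x + ∂F_y/∂y + ∂F_z/∂z = 8x + 8y + 8z.

In spherical coordinates, x = ρ sin(φ) cos(θ), y = ρ sin(φ) sin(θ), z = ρ cos(φ), dV = ρ^2 sin(φ) dρ dφ dθ, with 0 ≤ ρ ≤ 6, 0 ≤ φ ≤ π, 0 ≤ θ ≤ 2π.

The integrand, after substitution and multiplying by the volume element, becomes (8ρ (sqrt(2)sin(φ)sin(θ + π/4) + cos(φ))) · ρ^2 sin(φ), so

    ∭_V (∇·F) dV = ∫_0^{2π} ∫_0^{π} ∫_0^{6} (8ρ (sqrt(2)sin(φ)sin(θ + π/4) + cos(φ))) · ρ^2 sin(φ) dρ dφ dθ.

Inner (ρ from 0 to 6): 2592(sqrt(2)sin(φ)sin(θ + π/4) + cos(φ))sin(φ).
Middle (φ from 0 to π): 1296sqrt(2)π sin(θ + π/4).
Outer (θ from 0 to 2π): 0.

Therefore ∯_{∂V} F · n dS = 0.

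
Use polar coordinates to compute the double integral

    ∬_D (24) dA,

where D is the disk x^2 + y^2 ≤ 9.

The region D is 0 ≤ r ≤ 3, 0 ≤ θ ≤ 2π in polar coordinates, where x = r cos(θ), y = r sin(θ), and dA = r dr dθ.

Under the substitution, the integrand becomes 24, so

    ∬_D (24) dA = ∫_{0}^{2π} ∫_{0}^{3} (24) · r dr dθ.

Inner integral (in r): ∫_{0}^{3} (24) · r dr = 108.

Outer integral (in θ): ∫_{0}^{2π} (108) dθ = 216π.

Therefore ∬_D (24) dA = 216π.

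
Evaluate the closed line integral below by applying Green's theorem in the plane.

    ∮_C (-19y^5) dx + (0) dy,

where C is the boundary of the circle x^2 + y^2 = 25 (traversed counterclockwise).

Green's theorem converts the closed line integral into a double integral over the enclosed region D:

    ∮_C P dx + Q dy = ∬_D (∂Q/∂x - ∂P/∂y) dA.

Here P = -19y^5, Q = 0, so

    ∂Q/∂x = 0,    ∂P/∂y = -95y^4,
    ∂Q/∂x - ∂P/∂y = 95y^4.

D is the region x^2 + y^2 ≤ 25. Evaluating the double integral:

In polar coordinates (x = r cos θ, y = r sin θ, dA = r dr dθ) the integrand becomes 95r^4sin(θ)^4, so

    ∬_D (95y^4) dA = ∫_0^{2π} ∫_0^{5} (95r^4sin(θ)^4) · r dr dθ.

Inner (r from 0 to 5): 1484375sin(θ)^4/6.
Outer (θ from 0 to 2π): 1484375π/8.

Therefore ∮_C P dx + Q dy = 1484375π/8.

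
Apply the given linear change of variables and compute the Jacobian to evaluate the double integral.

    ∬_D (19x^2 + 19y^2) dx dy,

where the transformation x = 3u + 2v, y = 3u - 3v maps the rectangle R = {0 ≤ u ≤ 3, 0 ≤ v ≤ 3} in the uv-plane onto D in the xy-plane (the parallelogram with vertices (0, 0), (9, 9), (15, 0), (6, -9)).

Compute the Jacobian determinant of (x, y) with respect to (u, v):

    ∂(x,y)/∂(u,v) = | 3  2 | = (3)(-3) - (2)(3) = -15.
                   | 3  -3 |

Its absolute value is |J| = 15 (the area scaling factor).

Substituting x = 3u + 2v, y = 3u - 3v into the integrand,

    19x^2 + 19y^2 → 342u^2 - 114u v + 247v^2,

so the integral becomes

    ∬_R (342u^2 - 114u v + 247v^2) · |J| du dv = ∫_0^3 ∫_0^3 (5130u^2 - 1710u v + 3705v^2) dv du.

Inner (v): 15390u^2 - 7695u + 33345.
Outer (u): 407835/2.

Therefore ∬_D (19x^2 + 19y^2) dx dy = 407835/2.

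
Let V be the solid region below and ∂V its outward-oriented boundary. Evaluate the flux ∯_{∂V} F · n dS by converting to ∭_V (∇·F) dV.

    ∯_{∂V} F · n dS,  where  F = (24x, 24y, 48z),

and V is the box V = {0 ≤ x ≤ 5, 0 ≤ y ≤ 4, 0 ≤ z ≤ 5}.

By the divergence theorem,

    ∯_{∂V} F · n dS = ∭_V (∇ · F) dV.

Compute the divergence:
    ∇ · F = ∂F_x/∂x + ∂F_y/∂y + ∂F_z/∂z = 24 + 24 + 48 = 96.

V is a rectangular box, so dV = dx dy dz with 0 ≤ x ≤ 5, 0 ≤ y ≤ 4, 0 ≤ z ≤ 5.

Integrate (96) over V as an iterated integral:

    ∭_V (∇·F) dV = ∫_0^{5} ∫_0^{4} ∫_0^{5} (96) dz dy dx.

Inner (z from 0 to 5): 480.
Middle (y from 0 to 4): 1920.
Outer (x from 0 to 5): 9600.

Therefore ∯_{∂V} F · n dS = 9600.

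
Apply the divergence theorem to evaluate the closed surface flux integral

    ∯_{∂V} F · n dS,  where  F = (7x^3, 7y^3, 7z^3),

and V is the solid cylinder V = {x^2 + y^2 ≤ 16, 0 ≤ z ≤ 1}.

By the divergence theorem,

    ∯_{∂V} F · n dS = ∭_V (∇ · F) dV.

Compute the divergence:
    ∇ · F = ∂F_x/∂x + ∂F_y/∂y + ∂F_z/∂z = 21x^2 + 21y^2 + 21z^2.

In cylindrical coordinates, x = r cos(θ), y = r sin(θ), z = z, dV = r dr dθ dz, with 0 ≤ r ≤ 4, 0 ≤ θ ≤ 2π, 0 ≤ z ≤ 1.

The integrand, after substitution and multiplying by the volume element, becomes (21r^2 + 21z^2) · r, so

    ∭_V (∇·F) dV = ∫_0^{2π} ∫_0^{4} ∫_0^{1} (21r^2 + 21z^2) · r dz dr dθ.

Inner (z from 0 to 1): 21r^3 + 7r.
Middle (r from 0 to 4): 1400.
Outer (θ from 0 to 2π): 2800π.

Therefore ∯_{∂V} F · n dS = 2800π.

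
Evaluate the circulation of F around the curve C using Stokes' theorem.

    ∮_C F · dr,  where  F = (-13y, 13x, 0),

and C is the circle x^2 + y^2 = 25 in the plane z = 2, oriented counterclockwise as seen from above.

Let S be the flat disk x^2 + y^2 ≤ 25 in the plane z = 2, with upward unit normal n̂ = ẑ. By Stokes' theorem,

    ∮_C F · dr = ∬_S (∇ × F) · n̂ dS = ∬_D (curl F)_z dA,

where D is the disk x^2 + y^2 ≤ 25.

Compute the curl of F = (-13y, 13x, 0):
    (∇ × F)_x = ∂F_z/∂y - ∂F_y/∂z = 0,
    (∇ × F)_y = ∂F_x/∂z - ∂F_z/∂x = 0,
    (∇ × F)_z = ∂F_y/∂x - ∂F_x/∂y = 26.

On z = 2, (curl F)_z = 26.

Convert to polar (x = r cos θ, y = r sin θ, dA = r dr dθ); the integrand becomes 26, so

    ∬_D (curl F)_z dA = ∫_0^{2π} ∫_0^{5} (26) · r dr dθ.

Inner (r from 0 to 5): 325.
Outer (θ from 0 to 2π): 650π.

Therefore ∮_C F · dr = 650π.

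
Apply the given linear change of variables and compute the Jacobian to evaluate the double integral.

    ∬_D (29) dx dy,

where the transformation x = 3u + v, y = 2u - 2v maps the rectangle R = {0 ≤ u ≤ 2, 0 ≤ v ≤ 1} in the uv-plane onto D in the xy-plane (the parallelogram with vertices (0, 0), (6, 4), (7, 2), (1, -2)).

Compute the Jacobian determinant of (x, y) with respect to (u, v):

    ∂(x,y)/∂(u,v) = | 3  1 | = (3)(-2) - (1)(2) = -8.
                   | 2  -2 |

Its absolute value is |J| = 8 (the area scaling factor).

Substituting x = 3u + v, y = 2u - 2v into the integrand,

    29 → 29,

so the integral becomes

    ∬_R (29) · |J| du dv = ∫_0^2 ∫_0^1 (232) dv du.

Inner (v): 232.
Outer (u): 464.

Therefore ∬_D (29) dx dy = 464.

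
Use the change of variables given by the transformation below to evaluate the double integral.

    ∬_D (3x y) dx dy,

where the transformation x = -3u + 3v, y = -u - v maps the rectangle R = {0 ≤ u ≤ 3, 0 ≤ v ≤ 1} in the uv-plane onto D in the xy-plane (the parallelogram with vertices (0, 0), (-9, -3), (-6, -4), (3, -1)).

Compute the Jacobian determinant of (x, y) with respect to (u, v):

    ∂(x,y)/∂(u,v) = | -3  3 | = (-3)(-1) - (3)(-1) = 6.
                   | -1  -1 |

Its absolute value is |J| = 6 (the area scaling factor).

Substituting x = -3u + 3v, y = -u - v into the integrand,

    3x y → 9u^2 - 9v^2,

so the integral becomes

    ∬_R (9u^2 - 9v^2) · |J| du dv = ∫_0^3 ∫_0^1 (54u^2 - 54v^2) dv du.

Inner (v): 54u^2 - 18.
Outer (u): 432.

Therefore ∬_D (3x y) dx dy = 432.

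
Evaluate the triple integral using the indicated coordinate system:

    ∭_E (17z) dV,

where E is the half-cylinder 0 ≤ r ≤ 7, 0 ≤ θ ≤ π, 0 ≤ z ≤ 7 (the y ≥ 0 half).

In cylindrical coordinates, x = r cos(θ), y = r sin(θ), z = z, and dV = r dr dθ dz.

The integrand becomes 17z, so

    ∭_E (17z) dV = ∫_{0}^{π} ∫_{0}^{7} ∫_{0}^{7} (17z) · r dz dr dθ.

Inner (z): 833r/2.
Middle (r from 0 to 7): 40817/4.
Outer (θ): 40817π/4.

Therefore the triple integral equals 40817π/4.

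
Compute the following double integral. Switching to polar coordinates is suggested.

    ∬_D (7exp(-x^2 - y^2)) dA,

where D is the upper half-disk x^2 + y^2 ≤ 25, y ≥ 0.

The region D is 0 ≤ r ≤ 5, 0 ≤ θ ≤ π in polar coordinates, where x = r cos(θ), y = r sin(θ), and dA = r dr dθ.

Under the substitution, the integrand becomes 7exp(-r^2), so

    ∬_D (7exp(-x^2 - y^2)) dA = ∫_{0}^{π} ∫_{0}^{5} (7exp(-r^2)) · r dr dθ.

Inner integral (in r): ∫_{0}^{5} (7exp(-r^2)) · r dr = 7/2 - 7exp(-25)/2.

Outer integral (in θ): ∫_{0}^{π} (7/2 - 7exp(-25)/2) dθ = -7π (1 - exp(25))exp(-25)/2.

Therefore ∬_D (7exp(-x^2 - y^2)) dA = -7π (1 - exp(25))exp(-25)/2.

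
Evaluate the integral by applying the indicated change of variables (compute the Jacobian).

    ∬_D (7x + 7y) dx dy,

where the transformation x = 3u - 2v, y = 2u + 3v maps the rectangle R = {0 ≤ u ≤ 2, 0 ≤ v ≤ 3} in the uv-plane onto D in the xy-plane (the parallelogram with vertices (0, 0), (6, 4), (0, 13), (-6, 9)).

Compute the Jacobian determinant of (x, y) with respect to (u, v):

    ∂(x,y)/∂(u,v) = | 3  -2 | = (3)(3) - (-2)(2) = 13.
                   | 2  3 |

Its absolute value is |J| = 13 (the area scaling factor).

Substituting x = 3u - 2v, y = 2u + 3v into the integrand,

    7x + 7y → 35u + 7v,

so the integral becomes

    ∬_R (35u + 7v) · |J| du dv = ∫_0^2 ∫_0^3 (455u + 91v) dv du.

Inner (v): 1365u + 819/2.
Outer (u): 3549.

Therefore ∬_D (7x + 7y) dx dy = 3549.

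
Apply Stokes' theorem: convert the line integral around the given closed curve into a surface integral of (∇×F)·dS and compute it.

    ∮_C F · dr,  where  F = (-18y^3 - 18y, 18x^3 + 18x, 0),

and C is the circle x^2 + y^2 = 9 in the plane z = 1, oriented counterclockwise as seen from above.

Let S be the flat disk x^2 + y^2 ≤ 9 in the plane z = 1, with upward unit normal n̂ = ẑ. By Stokes' theorem,

    ∮_C F · dr = ∬_S (∇ × F) · n̂ dS = ∬_D (curl F)_z dA,

where D is the disk x^2 + y^2 ≤ 9.

Compute the curl of F = (-18y^3 - 18y, 18x^3 + 18x, 0):
    (∇ × F)_x = ∂F_z/∂y - ∂F_y/∂z = 0,
    (∇ × F)_y = ∂F_x/∂z - ∂F_z/∂x = 0,
    (∇ × F)_z = ∂F_y/∂x - ∂F_x/∂y = 54x^2 + 54y^2 + 36.

On z = 1, (curl F)_z = 54x^2 + 54y^2 + 36.

Convert to polar (x = r cos θ, y = r sin θ, dA = r dr dθ); the integrand becomes 54r^2 + 36, so

    ∬_D (curl F)_z dA = ∫_0^{2π} ∫_0^{3} (54r^2 + 36) · r dr dθ.

Inner (r from 0 to 3): 2511/2.
Outer (θ from 0 to 2π): 2511π.

Therefore ∮_C F · dr = 2511π.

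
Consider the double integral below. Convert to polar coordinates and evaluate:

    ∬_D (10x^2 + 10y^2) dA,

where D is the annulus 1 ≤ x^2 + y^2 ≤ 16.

The region D is 1 ≤ r ≤ 4, 0 ≤ θ ≤ 2π in polar coordinates, where x = r cos(θ), y = r sin(θ), and dA = r dr dθ.

Under the substitution, the integrand becomes 10r^2, so

    ∬_D (10x^2 + 10y^2) dA = ∫_{0}^{2π} ∫_{1}^{4} (10r^2) · r dr dθ.

Inner integral (in r): ∫_{1}^{4} (10r^2) · r dr = 1275/2.

Outer integral (in θ): ∫_{0}^{2π} (1275/2) dθ = 1275π.

Therefore ∬_D (10x^2 + 10y^2) dA = 1275π.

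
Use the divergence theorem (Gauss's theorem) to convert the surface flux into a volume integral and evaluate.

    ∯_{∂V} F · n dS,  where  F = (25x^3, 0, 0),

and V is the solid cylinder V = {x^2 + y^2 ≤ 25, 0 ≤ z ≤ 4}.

By the divergence theorem,

    ∯_{∂V} F · n dS = ∭_V (∇ · F) dV.

Compute the divergence:
    ∇ · F = ∂F_x/∂x + ∂F_y/∂y + ∂F_z/∂z = 75x^2 + 0 + 0 = 75x^2.

In cylindrical coordinates, x = r cos(θ), y = r sin(θ), z = z, dV = r dr dθ dz, with 0 ≤ r ≤ 5, 0 ≤ θ ≤ 2π, 0 ≤ z ≤ 4.

The integrand, after substitution and multiplying by the volume element, becomes (75r^2cos(θ)^2) · r, so

    ∭_V (∇·F) dV = ∫_0^{2π} ∫_0^{5} ∫_0^{4} (75r^2cos(θ)^2) · r dz dr dθ.

Inner (z from 0 to 4): 300r^3cos(θ)^2.
Middle (r from 0 to 5): 46875cos(θ)^2.
Outer (θ from 0 to 2π): 46875π.

Therefore ∯_{∂V} F · n dS = 46875π.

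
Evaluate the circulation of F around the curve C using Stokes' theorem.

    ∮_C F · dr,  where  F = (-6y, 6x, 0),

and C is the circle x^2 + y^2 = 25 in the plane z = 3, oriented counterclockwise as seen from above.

Let S be the flat disk x^2 + y^2 ≤ 25 in the plane z = 3, with upward unit normal n̂ = ẑ. By Stokes' theorem,

    ∮_C F · dr = ∬_S (∇ × F) · n̂ dS = ∬_D (curl F)_z dA,

where D is the disk x^2 + y^2 ≤ 25.

Compute the curl of F = (-6y, 6x, 0):
    (∇ × F)_x = ∂F_z/∂y - ∂F_y/∂z = 0,
    (∇ × F)_y = ∂F_x/∂z - ∂F_z/∂x = 0,
    (∇ × F)_z = ∂F_y/∂x - ∂F_x/∂y = 12.

On z = 3, (curl F)_z = 12.

Convert to polar (x = r cos θ, y = r sin θ, dA = r dr dθ); the integrand becomes 12, so

    ∬_D (curl F)_z dA = ∫_0^{2π} ∫_0^{5} (12) · r dr dθ.

Inner (r from 0 to 5): 150.
Outer (θ from 0 to 2π): 300π.

Therefore ∮_C F · dr = 300π.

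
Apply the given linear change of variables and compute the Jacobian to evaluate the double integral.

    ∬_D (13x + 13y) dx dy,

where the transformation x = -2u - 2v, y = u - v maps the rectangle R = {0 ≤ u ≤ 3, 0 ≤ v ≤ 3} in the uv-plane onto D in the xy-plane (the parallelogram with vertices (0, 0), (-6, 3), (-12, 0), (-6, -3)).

Compute the Jacobian determinant of (x, y) with respect to (u, v):

    ∂(x,y)/∂(u,v) = | -2  -2 | = (-2)(-1) - (-2)(1) = 4.
                   | 1  -1 |

Its absolute value is |J| = 4 (the area scaling factor).

Substituting x = -2u - 2v, y = u - v into the integrand,

    13x + 13y → -13u - 39v,

so the integral becomes

    ∬_R (-13u - 39v) · |J| du dv = ∫_0^3 ∫_0^3 (-52u - 156v) dv du.

Inner (v): -156u - 702.
Outer (u): -2808.

Therefore ∬_D (13x + 13y) dx dy = -2808.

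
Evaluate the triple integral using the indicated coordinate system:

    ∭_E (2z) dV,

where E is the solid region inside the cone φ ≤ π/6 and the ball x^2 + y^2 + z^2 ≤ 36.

In spherical coordinates, x = ρ sin(φ) cos(θ), y = ρ sin(φ) sin(θ), z = ρ cos(φ), and dV = ρ^2 sin(φ) dρ dφ dθ.

The integrand becomes 2ρ cos(φ), so

    ∭_E (2z) dV = ∫_{0}^{2π} ∫_{0}^{π/6} ∫_{0}^{6} (2ρ cos(φ)) · ρ^2 sin(φ) dρ dφ dθ.

Inner (ρ): 324sin(2φ).
Middle (φ): 81.
Outer (θ): 162π.

Therefore the triple integral equals 162π.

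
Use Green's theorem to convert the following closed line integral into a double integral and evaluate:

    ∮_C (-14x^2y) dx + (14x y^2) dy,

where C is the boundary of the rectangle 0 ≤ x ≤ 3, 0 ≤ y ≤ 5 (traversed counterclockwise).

Green's theorem converts the closed line integral into a double integral over the enclosed region D:

    ∮_C P dx + Q dy = ∬_D (∂Q/∂x - ∂P/∂y) dA.

Here P = -14x^2y, Q = 14x y^2, so

    ∂Q/∂x = 14y^2,    ∂P/∂y = -14x^2,
    ∂Q/∂x - ∂P/∂y = 14x^2 + 14y^2.

D is the region 0 ≤ x ≤ 3, 0 ≤ y ≤ 5. Evaluating the double integral:

    ∬_D (14x^2 + 14y^2) dA = ∫_0^{3} ∫_0^{5} (14x^2 + 14y^2) dy dx.

Inner (y from 0 to 5): 70x^2 + 1750/3.
Outer (x from 0 to 3): 2380.

Therefore ∮_C P dx + Q dy = 2380.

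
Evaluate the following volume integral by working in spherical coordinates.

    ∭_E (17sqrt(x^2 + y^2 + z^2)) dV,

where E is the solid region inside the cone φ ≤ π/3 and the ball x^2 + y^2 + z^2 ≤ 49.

In spherical coordinates, x = ρ sin(φ) cos(θ), y = ρ sin(φ) sin(θ), z = ρ cos(φ), and dV = ρ^2 sin(φ) dρ dφ dθ.

The integrand becomes 17ρ, so

    ∭_E (17sqrt(x^2 + y^2 + z^2)) dV = ∫_{0}^{2π} ∫_{0}^{π/3} ∫_{0}^{7} (17ρ) · ρ^2 sin(φ) dρ dφ dθ.

Inner (ρ): 40817sin(φ)/4.
Middle (φ): 40817/8.
Outer (θ): 40817π/4.

Therefore the triple integral equals 40817π/4.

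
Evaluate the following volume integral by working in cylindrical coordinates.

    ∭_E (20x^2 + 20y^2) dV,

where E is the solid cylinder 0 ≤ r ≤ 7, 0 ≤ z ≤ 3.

In cylindrical coordinates, x = r cos(θ), y = r sin(θ), z = z, and dV = r dr dθ dz.

The integrand becomes 20r^2, so

    ∭_E (20x^2 + 20y^2) dV = ∫_{0}^{2π} ∫_{0}^{7} ∫_{0}^{3} (20r^2) · r dz dr dθ.

Inner (z): 60r^3.
Middle (r from 0 to 7): 36015.
Outer (θ): 72030π.

Therefore the triple integral equals 72030π.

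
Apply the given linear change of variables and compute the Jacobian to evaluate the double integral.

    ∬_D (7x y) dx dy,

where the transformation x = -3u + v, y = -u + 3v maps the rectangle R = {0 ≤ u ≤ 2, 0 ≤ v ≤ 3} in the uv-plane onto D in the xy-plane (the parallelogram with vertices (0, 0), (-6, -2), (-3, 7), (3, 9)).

Compute the Jacobian determinant of (x, y) with respect to (u, v):

    ∂(x,y)/∂(u,v) = | -3  1 | = (-3)(3) - (1)(-1) = -8.
                   | -1  3 |

Its absolute value is |J| = 8 (the area scaling factor).

Substituting x = -3u + v, y = -u + 3v into the integrand,

    7x y → 21u^2 - 70u v + 21v^2,

so the integral becomes

    ∬_R (21u^2 - 70u v + 21v^2) · |J| du dv = ∫_0^2 ∫_0^3 (168u^2 - 560u v + 168v^2) dv du.

Inner (v): 504u^2 - 2520u + 1512.
Outer (u): -672.

Therefore ∬_D (7x y) dx dy = -672.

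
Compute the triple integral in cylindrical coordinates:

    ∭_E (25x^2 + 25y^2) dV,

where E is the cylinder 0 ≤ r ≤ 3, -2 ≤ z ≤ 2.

In cylindrical coordinates, x = r cos(θ), y = r sin(θ), z = z, and dV = r dr dθ dz.

The integrand becomes 25r^2, so

    ∭_E (25x^2 + 25y^2) dV = ∫_{0}^{2π} ∫_{0}^{3} ∫_{-2}^{2} (25r^2) · r dz dr dθ.

Inner (z): 100r^3.
Middle (r from 0 to 3): 2025.
Outer (θ): 4050π.

Therefore the triple integral equals 4050π.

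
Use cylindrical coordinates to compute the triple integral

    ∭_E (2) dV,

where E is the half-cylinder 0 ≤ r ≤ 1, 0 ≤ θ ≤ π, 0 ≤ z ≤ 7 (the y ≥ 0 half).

In cylindrical coordinates, x = r cos(θ), y = r sin(θ), z = z, and dV = r dr dθ dz.

The integrand becomes 2, so

    ∭_E (2) dV = ∫_{0}^{π} ∫_{0}^{1} ∫_{0}^{7} (2) · r dz dr dθ.

Inner (z): 14r.
Middle (r from 0 to 1): 7.
Outer (θ): 7π.

Therefore the triple integral equals 7π.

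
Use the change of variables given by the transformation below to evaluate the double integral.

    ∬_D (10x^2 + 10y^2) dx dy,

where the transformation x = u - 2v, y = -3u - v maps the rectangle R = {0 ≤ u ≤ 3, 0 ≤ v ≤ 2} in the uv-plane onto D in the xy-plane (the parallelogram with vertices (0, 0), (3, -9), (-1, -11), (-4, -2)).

Compute the Jacobian determinant of (x, y) with respect to (u, v):

    ∂(x,y)/∂(u,v) = | 1  -2 | = (1)(-1) - (-2)(-3) = -7.
                   | -3  -1 |

Its absolute value is |J| = 7 (the area scaling factor).

Substituting x = u - 2v, y = -3u - v into the integrand,

    10x^2 + 10y^2 → 100u^2 + 20u v + 50v^2,

so the integral becomes

    ∬_R (100u^2 + 20u v + 50v^2) · |J| du dv = ∫_0^3 ∫_0^2 (700u^2 + 140u v + 350v^2) dv du.

Inner (v): 1400u^2 + 280u + 2800/3.
Outer (u): 16660.

Therefore ∬_D (10x^2 + 10y^2) dx dy = 16660.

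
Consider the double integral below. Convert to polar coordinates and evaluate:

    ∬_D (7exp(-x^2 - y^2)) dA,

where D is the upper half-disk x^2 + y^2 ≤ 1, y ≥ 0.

The region D is 0 ≤ r ≤ 1, 0 ≤ θ ≤ π in polar coordinates, where x = r cos(θ), y = r sin(θ), and dA = r dr dθ.

Under the substitution, the integrand becomes 7exp(-r^2), so

    ∬_D (7exp(-x^2 - y^2)) dA = ∫_{0}^{π} ∫_{0}^{1} (7exp(-r^2)) · r dr dθ.

Inner integral (in r): ∫_{0}^{1} (7exp(-r^2)) · r dr = 7/2 - 7exp(-1)/2.

Outer integral (in θ): ∫_{0}^{π} (7/2 - 7exp(-1)/2) dθ = -7π (1 - e)exp(-1)/2.

Therefore ∬_D (7exp(-x^2 - y^2)) dA = -7π (1 - e)exp(-1)/2.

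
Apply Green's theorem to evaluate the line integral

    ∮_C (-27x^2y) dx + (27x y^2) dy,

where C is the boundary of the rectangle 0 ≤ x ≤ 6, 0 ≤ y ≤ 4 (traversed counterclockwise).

Green's theorem converts the closed line integral into a double integral over the enclosed region D:

    ∮_C P dx + Q dy = ∬_D (∂Q/∂x - ∂P/∂y) dA.

Here P = -27x^2y, Q = 27x y^2, so

    ∂Q/∂x = 27y^2,    ∂P/∂y = -27x^2,
    ∂Q/∂x - ∂P/∂y = 27x^2 + 27y^2.

D is the region 0 ≤ x ≤ 6, 0 ≤ y ≤ 4. Evaluating the double integral:

    ∬_D (27x^2 + 27y^2) dA = ∫_0^{6} ∫_0^{4} (27x^2 + 27y^2) dy dx.

Inner (y from 0 to 4): 108x^2 + 576.
Outer (x from 0 to 6): 11232.

Therefore ∮_C P dx + Q dy = 11232.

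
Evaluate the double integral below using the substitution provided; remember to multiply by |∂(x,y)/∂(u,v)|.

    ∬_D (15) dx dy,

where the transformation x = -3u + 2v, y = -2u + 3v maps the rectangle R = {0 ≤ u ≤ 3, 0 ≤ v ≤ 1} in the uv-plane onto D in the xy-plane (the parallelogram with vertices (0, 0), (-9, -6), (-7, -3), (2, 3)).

Compute the Jacobian determinant of (x, y) with respect to (u, v):

    ∂(x,y)/∂(u,v) = | -3  2 | = (-3)(3) - (2)(-2) = -5.
                   | -2  3 |

Its absolute value is |J| = 5 (the area scaling factor).

Substituting x = -3u + 2v, y = -2u + 3v into the integrand,

    15 → 15,

so the integral becomes

    ∬_R (15) · |J| du dv = ∫_0^3 ∫_0^1 (75) dv du.

Inner (v): 75.
Outer (u): 225.

Therefore ∬_D (15) dx dy = 225.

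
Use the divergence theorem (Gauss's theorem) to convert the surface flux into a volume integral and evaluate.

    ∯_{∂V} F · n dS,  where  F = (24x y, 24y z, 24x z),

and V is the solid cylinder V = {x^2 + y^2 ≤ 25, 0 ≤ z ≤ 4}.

By the divergence theorem,

    ∯_{∂V} F · n dS = ∭_V (∇ · F) dV.

Compute the divergence:
    ∇ · F = ∂F_x/∂x + ∂F_y/∂y + ∂F_z/∂z = 24y + 24z + 24x = 24x + 24y + 24z.

In cylindrical coordinates, x = r cos(θ), y = r sin(θ), z = z, dV = r dr dθ dz, with 0 ≤ r ≤ 5, 0 ≤ θ ≤ 2π, 0 ≤ z ≤ 4.

The integrand, after substitution and multiplying by the volume element, becomes (24sqrt(2)r sin(θ + π/4) + 24z) · r, so

    ∭_V (∇·F) dV = ∫_0^{2π} ∫_0^{5} ∫_0^{4} (24sqrt(2)r sin(θ + π/4) + 24z) · r dz dr dθ.

Inner (z from 0 to 4): 96r (sqrt(2)r sin(θ + π/4) + 2).
Middle (r from 0 to 5): 4000sqrt(2)sin(θ + π/4) + 2400.
Outer (θ from 0 to 2π): 4800π.

Therefore ∯_{∂V} F · n dS = 4800π.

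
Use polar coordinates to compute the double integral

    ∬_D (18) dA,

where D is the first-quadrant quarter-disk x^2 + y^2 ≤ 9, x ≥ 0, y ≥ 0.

The region D is 0 ≤ r ≤ 3, 0 ≤ θ ≤ π/2 in polar coordinates, where x = r cos(θ), y = r sin(θ), and dA = r dr dθ.

Under the substitution, the integrand becomes 18, so

    ∬_D (18) dA = ∫_{0}^{π/2} ∫_{0}^{3} (18) · r dr dθ.

Inner integral (in r): ∫_{0}^{3} (18) · r dr = 81.

Outer integral (in θ): ∫_{0}^{π/2} (81) dθ = 81π/2.

Therefore ∬_D (18) dA = 81π/2.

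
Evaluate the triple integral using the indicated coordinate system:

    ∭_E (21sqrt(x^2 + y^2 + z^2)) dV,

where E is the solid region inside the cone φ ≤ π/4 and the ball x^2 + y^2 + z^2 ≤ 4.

In spherical coordinates, x = ρ sin(φ) cos(θ), y = ρ sin(φ) sin(θ), z = ρ cos(φ), and dV = ρ^2 sin(φ) dρ dφ dθ.

The integrand becomes 21ρ, so

    ∭_E (21sqrt(x^2 + y^2 + z^2)) dV = ∫_{0}^{2π} ∫_{0}^{π/4} ∫_{0}^{2} (21ρ) · ρ^2 sin(φ) dρ dφ dθ.

Inner (ρ): 84sin(φ).
Middle (φ): 84 - 42sqrt(2).
Outer (θ): 84π (2 - sqrt(2)).

Therefore the triple integral equals 84π (2 - sqrt(2)).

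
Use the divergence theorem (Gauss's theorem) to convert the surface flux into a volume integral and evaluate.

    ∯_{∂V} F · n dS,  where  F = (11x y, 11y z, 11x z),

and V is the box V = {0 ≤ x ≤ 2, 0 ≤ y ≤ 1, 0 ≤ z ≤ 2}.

By the divergence theorem,

    ∯_{∂V} F · n dS = ∭_V (∇ · F) dV.

Compute the divergence:
    ∇ · F = ∂F_x/∂x + ∂F_y/∂y + ∂F_z/∂z = 11y + 11z + 11x = 11x + 11y + 11z.

V is a rectangular box, so dV = dx dy dz with 0 ≤ x ≤ 2, 0 ≤ y ≤ 1, 0 ≤ z ≤ 2.

Integrate (11x + 11y + 11z) over V as an iterated integral:

    ∭_V (∇·F) dV = ∫_0^{2} ∫_0^{1} ∫_0^{2} (11x + 11y + 11z) dz dy dx.

Inner (z from 0 to 2): 22x + 22y + 22.
Middle (y from 0 to 1): 22x + 33.
Outer (x from 0 to 2): 110.

Therefore ∯_{∂V} F · n dS = 110.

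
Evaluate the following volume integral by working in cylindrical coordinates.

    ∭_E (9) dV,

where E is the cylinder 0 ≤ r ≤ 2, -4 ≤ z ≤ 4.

In cylindrical coordinates, x = r cos(θ), y = r sin(θ), z = z, and dV = r dr dθ dz.

The integrand becomes 9, so

    ∭_E (9) dV = ∫_{0}^{2π} ∫_{0}^{2} ∫_{-4}^{4} (9) · r dz dr dθ.

Inner (z): 72r.
Middle (r from 0 to 2): 144.
Outer (θ): 288π.

Therefore the triple integral equals 288π.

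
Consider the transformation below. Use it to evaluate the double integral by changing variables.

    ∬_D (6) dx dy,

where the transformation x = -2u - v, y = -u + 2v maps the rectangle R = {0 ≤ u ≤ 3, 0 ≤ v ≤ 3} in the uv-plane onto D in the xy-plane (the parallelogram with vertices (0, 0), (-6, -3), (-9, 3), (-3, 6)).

Compute the Jacobian determinant of (x, y) with respect to (u, v):

    ∂(x,y)/∂(u,v) = | -2  -1 | = (-2)(2) - (-1)(-1) = -5.
                   | -1  2 |

Its absolute value is |J| = 5 (the area scaling factor).

Substituting x = -2u - v, y = -u + 2v into the integrand,

    6 → 6,

so the integral becomes

    ∬_R (6) · |J| du dv = ∫_0^3 ∫_0^3 (30) dv du.

Inner (v): 90.
Outer (u): 270.

Therefore ∬_D (6) dx dy = 270.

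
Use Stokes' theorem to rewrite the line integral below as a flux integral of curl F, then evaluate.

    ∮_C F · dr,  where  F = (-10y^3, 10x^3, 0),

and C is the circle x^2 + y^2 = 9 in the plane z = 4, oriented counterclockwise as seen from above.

Let S be the flat disk x^2 + y^2 ≤ 9 in the plane z = 4, with upward unit normal n̂ = ẑ. By Stokes' theorem,

    ∮_C F · dr = ∬_S (∇ × F) · n̂ dS = ∬_D (curl F)_z dA,

where D is the disk x^2 + y^2 ≤ 9.

Compute the curl of F = (-10y^3, 10x^3, 0):
    (∇ × F)_x = ∂F_z/∂y - ∂F_y/∂z = 0,
    (∇ × F)_y = ∂F_x/∂z - ∂F_z/∂x = 0,
    (∇ × F)_z = ∂F_y/∂x - ∂F_x/∂y = 30x^2 + 30y^2.

On z = 4, (curl F)_z = 30x^2 + 30y^2.

Convert to polar (x = r cos θ, y = r sin θ, dA = r dr dθ); the integrand becomes 30r^2, so

    ∬_D (curl F)_z dA = ∫_0^{2π} ∫_0^{3} (30r^2) · r dr dθ.

Inner (r from 0 to 3): 1215/2.
Outer (θ from 0 to 2π): 1215π.

Therefore ∮_C F · dr = 1215π.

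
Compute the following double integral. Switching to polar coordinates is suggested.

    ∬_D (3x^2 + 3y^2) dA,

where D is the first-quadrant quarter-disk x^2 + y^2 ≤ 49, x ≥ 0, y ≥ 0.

The region D is 0 ≤ r ≤ 7, 0 ≤ θ ≤ π/2 in polar coordinates, where x = r cos(θ), y = r sin(θ), and dA = r dr dθ.

Under the substitution, the integrand becomes 3r^2, so

    ∬_D (3x^2 + 3y^2) dA = ∫_{0}^{π/2} ∫_{0}^{7} (3r^2) · r dr dθ.

Inner integral (in r): ∫_{0}^{7} (3r^2) · r dr = 7203/4.

Outer integral (in θ): ∫_{0}^{π/2} (7203/4) dθ = 7203π/8.

Therefore ∬_D (3x^2 + 3y^2) dA = 7203π/8.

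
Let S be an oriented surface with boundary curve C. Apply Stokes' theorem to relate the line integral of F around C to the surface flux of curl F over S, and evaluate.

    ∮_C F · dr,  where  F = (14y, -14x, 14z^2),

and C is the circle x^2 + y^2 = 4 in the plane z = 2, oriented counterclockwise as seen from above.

Let S be the flat disk x^2 + y^2 ≤ 4 in the plane z = 2, with upward unit normal n̂ = ẑ. By Stokes' theorem,

    ∮_C F · dr = ∬_S (∇ × F) · n̂ dS = ∬_D (curl F)_z dA,

where D is the disk x^2 + y^2 ≤ 4.

Compute the curl of F = (14y, -14x, 14z^2):
    (∇ × F)_x = ∂F_z/∂y - ∂F_y/∂z = 0,
    (∇ × F)_y = ∂F_x/∂z - ∂F_z/∂x = 0,
    (∇ × F)_z = ∂F_y/∂x - ∂F_x/∂y = -28.

On z = 2, (curl F)_z = -28.

Convert to polar (x = r cos θ, y = r sin θ, dA = r dr dθ); the integrand becomes -28, so

    ∬_D (curl F)_z dA = ∫_0^{2π} ∫_0^{2} (-28) · r dr dθ.

Inner (r from 0 to 2): -56.
Outer (θ from 0 to 2π): -112π.

Therefore ∮_C F · dr = -112π.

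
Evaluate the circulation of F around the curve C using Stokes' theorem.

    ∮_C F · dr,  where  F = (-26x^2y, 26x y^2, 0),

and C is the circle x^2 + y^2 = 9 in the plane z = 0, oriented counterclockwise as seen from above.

Let S be the flat disk x^2 + y^2 ≤ 9 in the plane z = 0, with upward unit normal n̂ = ẑ. By Stokes' theorem,

    ∮_C F · dr = ∬_S (∇ × F) · n̂ dS = ∬_D (curl F)_z dA,

where D is the disk x^2 + y^2 ≤ 9.

Compute the curl of F = (-26x^2y, 26x y^2, 0):
    (∇ × F)_x = ∂F_z/∂y - ∂F_y/∂z = 0,
    (∇ × F)_y = ∂F_x/∂z - ∂F_z/∂x = 0,
    (∇ × F)_z = ∂F_y/∂x - ∂F_x/∂y = 26x^2 + 26y^2.

On z = 0, (curl F)_z = 26x^2 + 26y^2.

Convert to polar (x = r cos θ, y = r sin θ, dA = r dr dθ); the integrand becomes 26r^2, so

    ∬_D (curl F)_z dA = ∫_0^{2π} ∫_0^{3} (26r^2) · r dr dθ.

Inner (r from 0 to 3): 1053/2.
Outer (θ from 0 to 2π): 1053π.

Therefore ∮_C F · dr = 1053π.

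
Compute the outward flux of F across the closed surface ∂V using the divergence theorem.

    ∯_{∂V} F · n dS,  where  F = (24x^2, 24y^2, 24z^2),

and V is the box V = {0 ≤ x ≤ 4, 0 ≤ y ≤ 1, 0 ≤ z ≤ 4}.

By the divergence theorem,

    ∯_{∂V} F · n dS = ∭_V (∇ · F) dV.

Compute the divergence:
    ∇ · F = ∂F_x/∂x + ∂F_y/∂y + ∂F_z/∂z = 48x + 48y + 48z.

V is a rectangular box, so dV = dx dy dz with 0 ≤ x ≤ 4, 0 ≤ y ≤ 1, 0 ≤ z ≤ 4.

Integrate (48x + 48y + 48z) over V as an iterated integral:

    ∭_V (∇·F) dV = ∫_0^{4} ∫_0^{1} ∫_0^{4} (48x + 48y + 48z) dz dy dx.

Inner (z from 0 to 4): 192x + 192y + 384.
Middle (y from 0 to 1): 192x + 480.
Outer (x from 0 to 4): 3456.

Therefore ∯_{∂V} F · n dS = 3456.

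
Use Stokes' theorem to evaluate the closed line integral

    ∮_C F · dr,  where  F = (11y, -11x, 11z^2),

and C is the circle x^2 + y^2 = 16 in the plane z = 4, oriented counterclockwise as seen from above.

Let S be the flat disk x^2 + y^2 ≤ 16 in the plane z = 4, with upward unit normal n̂ = ẑ. By Stokes' theorem,

    ∮_C F · dr = ∬_S (∇ × F) · n̂ dS = ∬_D (curl F)_z dA,

where D is the disk x^2 + y^2 ≤ 16.

Compute the curl of F = (11y, -11x, 11z^2):
    (∇ × F)_x = ∂F_z/∂y - ∂F_y/∂z = 0,
    (∇ × F)_y = ∂F_x/∂z - ∂F_z/∂x = 0,
    (∇ × F)_z = ∂F_y/∂x - ∂F_x/∂y = -22.

On z = 4, (curl F)_z = -22.

Convert to polar (x = r cos θ, y = r sin θ, dA = r dr dθ); the integrand becomes -22, so

    ∬_D (curl F)_z dA = ∫_0^{2π} ∫_0^{4} (-22) · r dr dθ.

Inner (r from 0 to 4): -176.
Outer (θ from 0 to 2π): -352π.

Therefore ∮_C F · dr = -352π.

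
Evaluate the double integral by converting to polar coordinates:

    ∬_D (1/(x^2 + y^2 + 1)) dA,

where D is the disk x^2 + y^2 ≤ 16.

The region D is 0 ≤ r ≤ 4, 0 ≤ θ ≤ 2π in polar coordinates, where x = r cos(θ), y = r sin(θ), and dA = r dr dθ.

Under the substitution, the integrand becomes 1/(r^2 + 1), so

    ∬_D (1/(x^2 + y^2 + 1)) dA = ∫_{0}^{2π} ∫_{0}^{4} (1/(r^2 + 1)) · r dr dθ.

Inner integral (in r): ∫_{0}^{4} (1/(r^2 + 1)) · r dr = log(17)/2.

Outer integral (in θ): ∫_{0}^{2π} (log(17)/2) dθ = π log(17).

Therefore ∬_D (1/(x^2 + y^2 + 1)) dA = π log(17).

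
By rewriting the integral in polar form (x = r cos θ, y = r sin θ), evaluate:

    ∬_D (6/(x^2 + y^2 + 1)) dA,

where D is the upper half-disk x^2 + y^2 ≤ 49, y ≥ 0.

The region D is 0 ≤ r ≤ 7, 0 ≤ θ ≤ π in polar coordinates, where x = r cos(θ), y = r sin(θ), and dA = r dr dθ.

Under the substitution, the integrand becomes 6/(r^2 + 1), so

    ∬_D (6/(x^2 + y^2 + 1)) dA = ∫_{0}^{π} ∫_{0}^{7} (6/(r^2 + 1)) · r dr dθ.

Inner integral (in r): ∫_{0}^{7} (6/(r^2 + 1)) · r dr = log(125000).

Outer integral (in θ): ∫_{0}^{π} (log(125000)) dθ = log(125000^π).

Therefore ∬_D (6/(x^2 + y^2 + 1)) dA = log(125000^π).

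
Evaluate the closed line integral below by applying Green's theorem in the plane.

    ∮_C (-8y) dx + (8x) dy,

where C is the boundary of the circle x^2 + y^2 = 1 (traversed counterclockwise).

Green's theorem converts the closed line integral into a double integral over the enclosed region D:

    ∮_C P dx + Q dy = ∬_D (∂Q/∂x - ∂P/∂y) dA.

Here P = -8y, Q = 8x, so

    ∂Q/∂x = 8,    ∂P/∂y = -8,
    ∂Q/∂x - ∂P/∂y = 16.

D is the region x^2 + y^2 ≤ 1. Evaluating the double integral:

In polar coordinates (x = r cos θ, y = r sin θ, dA = r dr dθ) the integrand becomes 16, so

    ∬_D (16) dA = ∫_0^{2π} ∫_0^{1} (16) · r dr dθ.

Inner (r from 0 to 1): 8.
Outer (θ from 0 to 2π): 16π.

Therefore ∮_C P dx + Q dy = 16π.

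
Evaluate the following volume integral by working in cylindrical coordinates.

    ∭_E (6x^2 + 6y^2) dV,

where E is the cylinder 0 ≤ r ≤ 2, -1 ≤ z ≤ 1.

In cylindrical coordinates, x = r cos(θ), y = r sin(θ), z = z, and dV = r dr dθ dz.

The integrand becomes 6r^2, so

    ∭_E (6x^2 + 6y^2) dV = ∫_{0}^{2π} ∫_{0}^{2} ∫_{-1}^{1} (6r^2) · r dz dr dθ.

Inner (z): 12r^3.
Middle (r from 0 to 2): 48.
Outer (θ): 96π.

Therefore the triple integral equals 96π.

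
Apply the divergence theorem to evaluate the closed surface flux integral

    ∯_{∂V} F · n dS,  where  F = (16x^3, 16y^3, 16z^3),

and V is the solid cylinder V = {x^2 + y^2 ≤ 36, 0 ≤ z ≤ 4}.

By the divergence theorem,

    ∯_{∂V} F · n dS = ∭_V (∇ · F) dV.

Compute the divergence:
    ∇ · F = ∂F_x/∂x + ∂F_y/∂y + ∂F_z/∂z = 48x^2 + 48y^2 + 48z^2.

In cylindrical coordinates, x = r cos(θ), y = r sin(θ), z = z, dV = r dr dθ dz, with 0 ≤ r ≤ 6, 0 ≤ θ ≤ 2π, 0 ≤ z ≤ 4.

The integrand, after substitution and multiplying by the volume element, becomes (48r^2 + 48z^2) · r, so

    ∭_V (∇·F) dV = ∫_0^{2π} ∫_0^{6} ∫_0^{4} (48r^2 + 48z^2) · r dz dr dθ.

Inner (z from 0 to 4): 192r^3 + 1024r.
Middle (r from 0 to 6): 80640.
Outer (θ from 0 to 2π): 161280π.

Therefore ∯_{∂V} F · n dS = 161280π.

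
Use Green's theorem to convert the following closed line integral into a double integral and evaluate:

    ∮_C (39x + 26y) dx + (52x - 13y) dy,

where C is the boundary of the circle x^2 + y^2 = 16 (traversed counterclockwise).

Green's theorem converts the closed line integral into a double integral over the enclosed region D:

    ∮_C P dx + Q dy = ∬_D (∂Q/∂x - ∂P/∂y) dA.

Here P = 39x + 26y, Q = 52x - 13y, so

    ∂Q/∂x = 52,    ∂P/∂y = 26,
    ∂Q/∂x - ∂P/∂y = 26.

D is the region x^2 + y^2 ≤ 16. Evaluating the double integral:

In polar coordinates (x = r cos θ, y = r sin θ, dA = r dr dθ) the integrand becomes 26, so

    ∬_D (26) dA = ∫_0^{2π} ∫_0^{4} (26) · r dr dθ.

Inner (r from 0 to 4): 208.
Outer (θ from 0 to 2π): 416π.

Therefore ∮_C P dx + Q dy = 416π.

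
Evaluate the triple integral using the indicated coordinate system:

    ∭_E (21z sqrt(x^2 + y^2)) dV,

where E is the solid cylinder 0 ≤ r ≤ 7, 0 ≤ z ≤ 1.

In cylindrical coordinates, x = r cos(θ), y = r sin(θ), z = z, and dV = r dr dθ dz.

The integrand becomes 21r z, so

    ∭_E (21z sqrt(x^2 + y^2)) dV = ∫_{0}^{2π} ∫_{0}^{7} ∫_{0}^{1} (21r z) · r dz dr dθ.

Inner (z): 21r^2/2.
Middle (r from 0 to 7): 2401/2.
Outer (θ): 2401π.

Therefore the triple integral equals 2401π.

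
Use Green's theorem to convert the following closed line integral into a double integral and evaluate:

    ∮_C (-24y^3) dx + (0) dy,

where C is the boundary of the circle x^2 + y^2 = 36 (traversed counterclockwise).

Green's theorem converts the closed line integral into a double integral over the enclosed region D:

    ∮_C P dx + Q dy = ∬_D (∂Q/∂x - ∂P/∂y) dA.

Here P = -24y^3, Q = 0, so

    ∂Q/∂x = 0,    ∂P/∂y = -72y^2,
    ∂Q/∂x - ∂P/∂y = 72y^2.

D is the region x^2 + y^2 ≤ 36. Evaluating the double integral:

In polar coordinates (x = r cos θ, y = r sin θ, dA = r dr dθ) the integrand becomes 72r^2sin(θ)^2, so

    ∬_D (72y^2) dA = ∫_0^{2π} ∫_0^{6} (72r^2sin(θ)^2) · r dr dθ.

Inner (r from 0 to 6): 23328sin(θ)^2.
Outer (θ from 0 to 2π): 23328π.

Therefore ∮_C P dx + Q dy = 23328π.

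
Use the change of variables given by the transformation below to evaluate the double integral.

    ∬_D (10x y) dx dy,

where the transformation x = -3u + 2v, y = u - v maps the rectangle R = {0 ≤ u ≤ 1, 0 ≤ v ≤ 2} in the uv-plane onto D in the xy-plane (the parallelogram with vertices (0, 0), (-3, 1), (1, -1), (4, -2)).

Compute the Jacobian determinant of (x, y) with respect to (u, v):

    ∂(x,y)/∂(u,v) = | -3  2 | = (-3)(-1) - (2)(1) = 1.
                   | 1  -1 |

Its absolute value is |J| = 1 (the area scaling factor).

Substituting x = -3u + 2v, y = u - v into the integrand,

    10x y → -30u^2 + 50u v - 20v^2,

so the integral becomes

    ∬_R (-30u^2 + 50u v - 20v^2) · |J| du dv = ∫_0^1 ∫_0^2 (-30u^2 + 50u v - 20v^2) dv du.

Inner (v): -60u^2 + 100u - 160/3.
Outer (u): -70/3.

Therefore ∬_D (10x y) dx dy = -70/3.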